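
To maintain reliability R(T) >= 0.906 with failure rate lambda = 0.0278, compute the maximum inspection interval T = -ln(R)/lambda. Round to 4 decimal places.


R_target = 0.906
lambda = 0.0278
-ln(0.906) = 0.0987
T = 0.0987 / 0.0278
T = 3.5509

3.5509


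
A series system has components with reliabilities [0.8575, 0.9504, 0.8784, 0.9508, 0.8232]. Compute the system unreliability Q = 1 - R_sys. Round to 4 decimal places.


Components: [0.8575, 0.9504, 0.8784, 0.9508, 0.8232]
After component 1: product = 0.8575
After component 2: product = 0.815
After component 3: product = 0.7159
After component 4: product = 0.6806
After component 5: product = 0.5603
R_sys = 0.5603
Q = 1 - 0.5603 = 0.4397

0.4397


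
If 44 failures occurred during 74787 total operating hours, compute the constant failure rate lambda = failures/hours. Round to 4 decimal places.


failures = 44
total_hours = 74787
lambda = 44 / 74787
lambda = 0.0006

0.0006


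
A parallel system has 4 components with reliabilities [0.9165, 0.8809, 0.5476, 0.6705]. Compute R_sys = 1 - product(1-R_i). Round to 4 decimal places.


Components: [0.9165, 0.8809, 0.5476, 0.6705]
(1 - 0.9165) = 0.0835, running product = 0.0835
(1 - 0.8809) = 0.1191, running product = 0.0099
(1 - 0.5476) = 0.4524, running product = 0.0045
(1 - 0.6705) = 0.3295, running product = 0.0015
Product of (1-R_i) = 0.0015
R_sys = 1 - 0.0015 = 0.9985

0.9985


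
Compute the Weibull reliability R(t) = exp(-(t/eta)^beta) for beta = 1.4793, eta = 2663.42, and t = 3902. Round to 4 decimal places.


beta = 1.4793, eta = 2663.42, t = 3902
t/eta = 3902 / 2663.42 = 1.465
(t/eta)^beta = 1.465^1.4793 = 1.7593
R(t) = exp(-1.7593)
R(t) = 0.1722

0.1722


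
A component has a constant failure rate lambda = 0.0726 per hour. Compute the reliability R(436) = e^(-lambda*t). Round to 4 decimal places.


lambda = 0.0726
t = 436
lambda * t = 31.6536
R(t) = e^(-31.6536)
R(t) = 0.0

0.0


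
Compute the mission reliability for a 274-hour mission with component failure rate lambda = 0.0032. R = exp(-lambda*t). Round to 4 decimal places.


lambda = 0.0032
mission_time = 274
lambda * t = 0.0032 * 274 = 0.8768
R = exp(-0.8768)
R = 0.4161

0.4161


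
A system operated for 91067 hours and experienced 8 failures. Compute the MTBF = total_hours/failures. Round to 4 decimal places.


total_hours = 91067
failures = 8
MTBF = 91067 / 8
MTBF = 11383.375

11383.375


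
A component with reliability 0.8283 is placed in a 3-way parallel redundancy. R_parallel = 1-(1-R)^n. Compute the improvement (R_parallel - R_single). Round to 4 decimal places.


R_single = 0.8283, n = 3
1 - R_single = 0.1717
(1 - R_single)^n = 0.1717^3 = 0.0051
R_parallel = 1 - 0.0051 = 0.9949
Improvement = 0.9949 - 0.8283
Improvement = 0.1666

0.1666


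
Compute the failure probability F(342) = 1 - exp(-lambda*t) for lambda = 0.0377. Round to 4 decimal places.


lambda = 0.0377, t = 342
lambda * t = 12.8934
exp(-12.8934) = 0.0
F(t) = 1 - 0.0
F(t) = 1.0

1.0


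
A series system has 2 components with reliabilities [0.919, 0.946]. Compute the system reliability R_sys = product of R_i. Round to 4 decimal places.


Components: [0.919, 0.946]
After component 1 (R=0.919): product = 0.919
After component 2 (R=0.946): product = 0.8694
R_sys = 0.8694

0.8694


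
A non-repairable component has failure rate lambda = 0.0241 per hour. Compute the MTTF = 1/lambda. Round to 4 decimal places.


lambda = 0.0241
MTTF = 1 / 0.0241
MTTF = 41.4938

41.4938


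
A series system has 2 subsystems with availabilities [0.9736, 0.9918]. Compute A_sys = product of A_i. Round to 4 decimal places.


Subsystems: [0.9736, 0.9918]
After subsystem 1 (A=0.9736): product = 0.9736
After subsystem 2 (A=0.9918): product = 0.9656
A_sys = 0.9656

0.9656


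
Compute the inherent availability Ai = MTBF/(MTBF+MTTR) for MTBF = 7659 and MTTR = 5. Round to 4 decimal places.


MTBF = 7659
MTTR = 5
MTBF + MTTR = 7664
Ai = 7659 / 7664
Ai = 0.9993

0.9993


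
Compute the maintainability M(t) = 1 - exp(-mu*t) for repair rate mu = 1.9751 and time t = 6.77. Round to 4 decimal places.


mu = 1.9751, t = 6.77
mu * t = 1.9751 * 6.77 = 13.3714
exp(-13.3714) = 0.0
M(t) = 1 - 0.0
M(t) = 1.0

1.0


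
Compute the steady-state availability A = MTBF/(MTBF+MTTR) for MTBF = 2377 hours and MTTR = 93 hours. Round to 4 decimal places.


MTBF = 2377
MTTR = 93
MTBF + MTTR = 2470
A = 2377 / 2470
A = 0.9623

0.9623


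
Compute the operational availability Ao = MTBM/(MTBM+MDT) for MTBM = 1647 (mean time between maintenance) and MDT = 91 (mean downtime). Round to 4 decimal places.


MTBM = 1647
MDT = 91
MTBM + MDT = 1738
Ao = 1647 / 1738
Ao = 0.9476

0.9476


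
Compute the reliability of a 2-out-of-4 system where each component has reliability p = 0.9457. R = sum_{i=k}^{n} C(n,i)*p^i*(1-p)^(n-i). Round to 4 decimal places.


k = 2, n = 4, p = 0.9457
i=2: C(4,2)=6 * 0.9457^2 * 0.0543^2 = 0.0158
i=3: C(4,3)=4 * 0.9457^3 * 0.0543^1 = 0.1837
i=4: C(4,4)=1 * 0.9457^4 * 0.0543^0 = 0.7999
R = sum of terms = 0.9994

0.9994


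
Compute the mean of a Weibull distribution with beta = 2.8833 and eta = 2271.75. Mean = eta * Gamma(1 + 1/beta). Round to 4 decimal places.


beta = 2.8833, eta = 2271.75
1/beta = 0.3468
1 + 1/beta = 1.3468
Gamma(1.3468) = 0.8915
Mean = 2271.75 * 0.8915
Mean = 2025.2168

2025.2168


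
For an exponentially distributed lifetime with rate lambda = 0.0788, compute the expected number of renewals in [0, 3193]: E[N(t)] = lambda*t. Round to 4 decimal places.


lambda = 0.0788
t = 3193
E[N(t)] = lambda * t
E[N(t)] = 0.0788 * 3193
E[N(t)] = 251.6084

251.6084


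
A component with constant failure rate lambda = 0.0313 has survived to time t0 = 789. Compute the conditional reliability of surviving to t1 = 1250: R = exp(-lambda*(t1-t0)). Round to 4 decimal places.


lambda = 0.0313
t0 = 789, t1 = 1250
t1 - t0 = 461
lambda * (t1-t0) = 0.0313 * 461 = 14.4293
R = exp(-14.4293)
R = 0.0

0.0


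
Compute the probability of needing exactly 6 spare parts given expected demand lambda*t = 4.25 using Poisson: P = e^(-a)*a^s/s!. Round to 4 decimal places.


a = 4.25, s = 6
e^(-a) = e^(-4.25) = 0.0143
a^s = 4.25^6 = 5892.9612
s! = 720
P = 0.0143 * 5892.9612 / 720
P = 0.1167

0.1167


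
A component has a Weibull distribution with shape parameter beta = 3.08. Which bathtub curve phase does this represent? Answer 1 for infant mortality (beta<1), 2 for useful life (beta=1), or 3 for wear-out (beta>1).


beta = 3.08
Compare beta to 1:
beta < 1 => infant mortality (phase 1)
beta = 1 => useful life (phase 2)
beta > 1 => wear-out (phase 3)
Since beta = 3.08, this is wear-out (increasing failure rate)
Phase = 3

3


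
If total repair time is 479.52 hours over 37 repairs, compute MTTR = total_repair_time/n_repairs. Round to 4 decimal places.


total_repair_time = 479.52
n_repairs = 37
MTTR = 479.52 / 37
MTTR = 12.96

12.96


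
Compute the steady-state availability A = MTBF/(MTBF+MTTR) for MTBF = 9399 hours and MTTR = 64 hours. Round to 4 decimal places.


MTBF = 9399
MTTR = 64
MTBF + MTTR = 9463
A = 9399 / 9463
A = 0.9932

0.9932


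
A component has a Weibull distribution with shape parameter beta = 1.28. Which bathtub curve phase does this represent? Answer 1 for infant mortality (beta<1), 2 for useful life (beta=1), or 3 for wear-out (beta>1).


beta = 1.28
Compare beta to 1:
beta < 1 => infant mortality (phase 1)
beta = 1 => useful life (phase 2)
beta > 1 => wear-out (phase 3)
Since beta = 1.28, this is wear-out (increasing failure rate)
Phase = 3

3


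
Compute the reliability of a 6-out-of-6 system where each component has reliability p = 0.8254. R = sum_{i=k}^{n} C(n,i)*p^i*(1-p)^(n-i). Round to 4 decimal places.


k = 6, n = 6, p = 0.8254
i=6: C(6,6)=1 * 0.8254^6 * 0.1746^0 = 0.3162
R = sum of terms = 0.3162

0.3162


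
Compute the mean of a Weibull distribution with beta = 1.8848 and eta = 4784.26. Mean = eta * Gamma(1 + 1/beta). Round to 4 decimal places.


beta = 1.8848, eta = 4784.26
1/beta = 0.5306
1 + 1/beta = 1.5306
Gamma(1.5306) = 0.8876
Mean = 4784.26 * 0.8876
Mean = 4246.5076

4246.5076


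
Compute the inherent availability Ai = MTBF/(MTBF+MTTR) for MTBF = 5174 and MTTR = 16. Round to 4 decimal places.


MTBF = 5174
MTTR = 16
MTBF + MTTR = 5190
Ai = 5174 / 5190
Ai = 0.9969

0.9969


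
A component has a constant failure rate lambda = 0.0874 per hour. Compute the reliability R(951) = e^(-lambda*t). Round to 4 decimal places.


lambda = 0.0874
t = 951
lambda * t = 83.1174
R(t) = e^(-83.1174)
R(t) = 0.0

0.0


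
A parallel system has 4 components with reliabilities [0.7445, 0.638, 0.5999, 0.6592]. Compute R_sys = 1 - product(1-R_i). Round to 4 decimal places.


Components: [0.7445, 0.638, 0.5999, 0.6592]
(1 - 0.7445) = 0.2555, running product = 0.2555
(1 - 0.638) = 0.362, running product = 0.0925
(1 - 0.5999) = 0.4001, running product = 0.037
(1 - 0.6592) = 0.3408, running product = 0.0126
Product of (1-R_i) = 0.0126
R_sys = 1 - 0.0126 = 0.9874

0.9874


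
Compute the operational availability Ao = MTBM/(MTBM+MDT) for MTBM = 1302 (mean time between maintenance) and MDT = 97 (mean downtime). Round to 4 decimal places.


MTBM = 1302
MDT = 97
MTBM + MDT = 1399
Ao = 1302 / 1399
Ao = 0.9307

0.9307


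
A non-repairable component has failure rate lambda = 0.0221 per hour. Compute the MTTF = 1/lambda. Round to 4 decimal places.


lambda = 0.0221
MTTF = 1 / 0.0221
MTTF = 45.2489

45.2489


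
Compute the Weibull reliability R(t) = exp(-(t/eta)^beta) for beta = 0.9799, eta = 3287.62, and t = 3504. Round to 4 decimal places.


beta = 0.9799, eta = 3287.62, t = 3504
t/eta = 3504 / 3287.62 = 1.0658
(t/eta)^beta = 1.0658^0.9799 = 1.0645
R(t) = exp(-1.0645)
R(t) = 0.3449

0.3449


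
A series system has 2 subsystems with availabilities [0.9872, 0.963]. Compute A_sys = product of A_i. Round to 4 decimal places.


Subsystems: [0.9872, 0.963]
After subsystem 1 (A=0.9872): product = 0.9872
After subsystem 2 (A=0.963): product = 0.9507
A_sys = 0.9507

0.9507


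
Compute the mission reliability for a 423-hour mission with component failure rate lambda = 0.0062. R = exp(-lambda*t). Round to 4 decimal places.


lambda = 0.0062
mission_time = 423
lambda * t = 0.0062 * 423 = 2.6226
R = exp(-2.6226)
R = 0.0726

0.0726


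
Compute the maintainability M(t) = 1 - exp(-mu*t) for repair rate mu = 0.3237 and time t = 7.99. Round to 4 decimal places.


mu = 0.3237, t = 7.99
mu * t = 0.3237 * 7.99 = 2.5864
exp(-2.5864) = 0.0753
M(t) = 1 - 0.0753
M(t) = 0.9247

0.9247


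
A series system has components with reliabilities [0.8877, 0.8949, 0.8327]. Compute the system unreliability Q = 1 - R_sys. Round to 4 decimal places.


Components: [0.8877, 0.8949, 0.8327]
After component 1: product = 0.8877
After component 2: product = 0.7944
After component 3: product = 0.6615
R_sys = 0.6615
Q = 1 - 0.6615 = 0.3385

0.3385


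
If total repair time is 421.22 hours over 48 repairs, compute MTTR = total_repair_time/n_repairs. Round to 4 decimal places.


total_repair_time = 421.22
n_repairs = 48
MTTR = 421.22 / 48
MTTR = 8.7754

8.7754


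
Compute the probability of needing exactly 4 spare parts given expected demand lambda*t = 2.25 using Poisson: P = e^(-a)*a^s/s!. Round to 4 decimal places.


a = 2.25, s = 4
e^(-a) = e^(-2.25) = 0.1054
a^s = 2.25^4 = 25.6289
s! = 24
P = 0.1054 * 25.6289 / 24
P = 0.1126

0.1126


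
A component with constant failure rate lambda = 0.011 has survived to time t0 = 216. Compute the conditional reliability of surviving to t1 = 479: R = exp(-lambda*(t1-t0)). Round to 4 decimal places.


lambda = 0.011
t0 = 216, t1 = 479
t1 - t0 = 263
lambda * (t1-t0) = 0.011 * 263 = 2.893
R = exp(-2.893)
R = 0.0554

0.0554


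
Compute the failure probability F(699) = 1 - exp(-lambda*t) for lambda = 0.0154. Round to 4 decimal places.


lambda = 0.0154, t = 699
lambda * t = 10.7646
exp(-10.7646) = 0.0
F(t) = 1 - 0.0
F(t) = 1.0

1.0


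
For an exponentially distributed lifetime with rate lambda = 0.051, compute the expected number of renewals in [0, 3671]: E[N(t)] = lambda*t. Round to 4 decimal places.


lambda = 0.051
t = 3671
E[N(t)] = lambda * t
E[N(t)] = 0.051 * 3671
E[N(t)] = 187.221

187.221


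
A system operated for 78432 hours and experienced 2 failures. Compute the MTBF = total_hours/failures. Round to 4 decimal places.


total_hours = 78432
failures = 2
MTBF = 78432 / 2
MTBF = 39216.0

39216.0


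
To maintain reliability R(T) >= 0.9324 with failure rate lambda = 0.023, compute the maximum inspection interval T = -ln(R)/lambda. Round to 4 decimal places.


R_target = 0.9324
lambda = 0.023
-ln(0.9324) = 0.07
T = 0.07 / 0.023
T = 3.0432

3.0432


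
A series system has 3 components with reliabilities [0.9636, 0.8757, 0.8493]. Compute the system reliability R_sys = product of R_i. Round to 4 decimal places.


Components: [0.9636, 0.8757, 0.8493]
After component 1 (R=0.9636): product = 0.9636
After component 2 (R=0.8757): product = 0.8438
After component 3 (R=0.8493): product = 0.7167
R_sys = 0.7167

0.7167


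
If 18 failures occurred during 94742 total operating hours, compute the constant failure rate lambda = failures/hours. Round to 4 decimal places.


failures = 18
total_hours = 94742
lambda = 18 / 94742
lambda = 0.0002

0.0002


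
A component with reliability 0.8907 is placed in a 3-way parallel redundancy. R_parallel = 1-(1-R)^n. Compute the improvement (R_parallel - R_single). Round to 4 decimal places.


R_single = 0.8907, n = 3
1 - R_single = 0.1093
(1 - R_single)^n = 0.1093^3 = 0.0013
R_parallel = 1 - 0.0013 = 0.9987
Improvement = 0.9987 - 0.8907
Improvement = 0.108

0.108


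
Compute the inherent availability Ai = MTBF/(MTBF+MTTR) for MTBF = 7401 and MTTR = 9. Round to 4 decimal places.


MTBF = 7401
MTTR = 9
MTBF + MTTR = 7410
Ai = 7401 / 7410
Ai = 0.9988

0.9988


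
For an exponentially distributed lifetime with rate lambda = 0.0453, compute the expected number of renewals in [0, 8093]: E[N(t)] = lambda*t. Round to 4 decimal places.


lambda = 0.0453
t = 8093
E[N(t)] = lambda * t
E[N(t)] = 0.0453 * 8093
E[N(t)] = 366.6129

366.6129


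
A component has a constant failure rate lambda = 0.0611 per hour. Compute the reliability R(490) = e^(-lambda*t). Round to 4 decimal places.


lambda = 0.0611
t = 490
lambda * t = 29.939
R(t) = e^(-29.939)
R(t) = 0.0

0.0


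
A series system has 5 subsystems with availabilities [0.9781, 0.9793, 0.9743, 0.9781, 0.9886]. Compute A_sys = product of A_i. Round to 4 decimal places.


Subsystems: [0.9781, 0.9793, 0.9743, 0.9781, 0.9886]
After subsystem 1 (A=0.9781): product = 0.9781
After subsystem 2 (A=0.9793): product = 0.9579
After subsystem 3 (A=0.9743): product = 0.9332
After subsystem 4 (A=0.9781): product = 0.9128
After subsystem 5 (A=0.9886): product = 0.9024
A_sys = 0.9024

0.9024


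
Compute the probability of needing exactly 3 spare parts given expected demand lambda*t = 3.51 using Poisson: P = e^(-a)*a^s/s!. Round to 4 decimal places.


a = 3.51, s = 3
e^(-a) = e^(-3.51) = 0.0299
a^s = 3.51^3 = 43.2436
s! = 6
P = 0.0299 * 43.2436 / 6
P = 0.2155

0.2155


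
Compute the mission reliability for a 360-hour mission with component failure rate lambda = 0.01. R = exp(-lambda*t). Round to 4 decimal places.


lambda = 0.01
mission_time = 360
lambda * t = 0.01 * 360 = 3.6
R = exp(-3.6)
R = 0.0273

0.0273


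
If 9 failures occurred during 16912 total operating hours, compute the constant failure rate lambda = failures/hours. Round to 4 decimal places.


failures = 9
total_hours = 16912
lambda = 9 / 16912
lambda = 0.0005

0.0005


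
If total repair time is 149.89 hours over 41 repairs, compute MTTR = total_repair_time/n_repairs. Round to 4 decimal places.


total_repair_time = 149.89
n_repairs = 41
MTTR = 149.89 / 41
MTTR = 3.6559

3.6559


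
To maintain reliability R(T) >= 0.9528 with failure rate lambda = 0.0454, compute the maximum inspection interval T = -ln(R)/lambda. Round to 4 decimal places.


R_target = 0.9528
lambda = 0.0454
-ln(0.9528) = 0.0484
T = 0.0484 / 0.0454
T = 1.065

1.065


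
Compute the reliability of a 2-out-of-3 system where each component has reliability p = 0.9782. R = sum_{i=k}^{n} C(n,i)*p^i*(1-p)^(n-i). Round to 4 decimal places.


k = 2, n = 3, p = 0.9782
i=2: C(3,2)=3 * 0.9782^2 * 0.0218^1 = 0.0626
i=3: C(3,3)=1 * 0.9782^3 * 0.0218^0 = 0.936
R = sum of terms = 0.9986

0.9986


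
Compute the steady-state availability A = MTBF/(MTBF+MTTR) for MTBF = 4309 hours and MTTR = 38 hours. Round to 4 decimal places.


MTBF = 4309
MTTR = 38
MTBF + MTTR = 4347
A = 4309 / 4347
A = 0.9913

0.9913


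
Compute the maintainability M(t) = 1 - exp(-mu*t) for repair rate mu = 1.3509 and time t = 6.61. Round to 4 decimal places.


mu = 1.3509, t = 6.61
mu * t = 1.3509 * 6.61 = 8.9294
exp(-8.9294) = 0.0001
M(t) = 1 - 0.0001
M(t) = 0.9999

0.9999


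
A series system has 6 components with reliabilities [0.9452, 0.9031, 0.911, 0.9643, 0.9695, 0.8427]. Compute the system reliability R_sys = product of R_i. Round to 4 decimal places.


Components: [0.9452, 0.9031, 0.911, 0.9643, 0.9695, 0.8427]
After component 1 (R=0.9452): product = 0.9452
After component 2 (R=0.9031): product = 0.8536
After component 3 (R=0.911): product = 0.7776
After component 4 (R=0.9643): product = 0.7499
After component 5 (R=0.9695): product = 0.727
After component 6 (R=0.8427): product = 0.6126
R_sys = 0.6126

0.6126


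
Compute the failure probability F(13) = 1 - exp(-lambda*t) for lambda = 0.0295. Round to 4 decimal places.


lambda = 0.0295, t = 13
lambda * t = 0.3835
exp(-0.3835) = 0.6815
F(t) = 1 - 0.6815
F(t) = 0.3185

0.3185


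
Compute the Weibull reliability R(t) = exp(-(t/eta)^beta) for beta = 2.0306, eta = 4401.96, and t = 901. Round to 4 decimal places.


beta = 2.0306, eta = 4401.96, t = 901
t/eta = 901 / 4401.96 = 0.2047
(t/eta)^beta = 0.2047^2.0306 = 0.0399
R(t) = exp(-0.0399)
R(t) = 0.9609

0.9609


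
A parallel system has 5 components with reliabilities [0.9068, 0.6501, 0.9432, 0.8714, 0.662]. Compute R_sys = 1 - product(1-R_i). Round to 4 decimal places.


Components: [0.9068, 0.6501, 0.9432, 0.8714, 0.662]
(1 - 0.9068) = 0.0932, running product = 0.0932
(1 - 0.6501) = 0.3499, running product = 0.0326
(1 - 0.9432) = 0.0568, running product = 0.0019
(1 - 0.8714) = 0.1286, running product = 0.0002
(1 - 0.662) = 0.338, running product = 0.0001
Product of (1-R_i) = 0.0001
R_sys = 1 - 0.0001 = 0.9999

0.9999


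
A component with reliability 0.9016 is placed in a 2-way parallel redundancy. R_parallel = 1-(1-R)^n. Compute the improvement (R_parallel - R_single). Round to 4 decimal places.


R_single = 0.9016, n = 2
1 - R_single = 0.0984
(1 - R_single)^n = 0.0984^2 = 0.0097
R_parallel = 1 - 0.0097 = 0.9903
Improvement = 0.9903 - 0.9016
Improvement = 0.0887

0.0887


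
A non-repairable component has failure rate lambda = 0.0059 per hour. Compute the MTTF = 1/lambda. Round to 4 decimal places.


lambda = 0.0059
MTTF = 1 / 0.0059
MTTF = 169.4915

169.4915


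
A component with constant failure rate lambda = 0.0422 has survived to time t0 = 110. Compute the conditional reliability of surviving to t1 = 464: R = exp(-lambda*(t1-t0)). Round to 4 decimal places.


lambda = 0.0422
t0 = 110, t1 = 464
t1 - t0 = 354
lambda * (t1-t0) = 0.0422 * 354 = 14.9388
R = exp(-14.9388)
R = 0.0

0.0


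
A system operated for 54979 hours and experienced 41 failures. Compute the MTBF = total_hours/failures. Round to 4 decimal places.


total_hours = 54979
failures = 41
MTBF = 54979 / 41
MTBF = 1340.9512

1340.9512


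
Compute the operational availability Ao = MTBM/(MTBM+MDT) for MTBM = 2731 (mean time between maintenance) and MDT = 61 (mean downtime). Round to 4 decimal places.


MTBM = 2731
MDT = 61
MTBM + MDT = 2792
Ao = 2731 / 2792
Ao = 0.9782

0.9782


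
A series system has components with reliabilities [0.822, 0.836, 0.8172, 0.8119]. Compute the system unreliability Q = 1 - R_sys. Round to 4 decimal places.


Components: [0.822, 0.836, 0.8172, 0.8119]
After component 1: product = 0.822
After component 2: product = 0.6872
After component 3: product = 0.5616
After component 4: product = 0.4559
R_sys = 0.4559
Q = 1 - 0.4559 = 0.5441

0.5441


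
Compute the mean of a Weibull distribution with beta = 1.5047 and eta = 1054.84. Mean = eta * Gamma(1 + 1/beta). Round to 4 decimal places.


beta = 1.5047, eta = 1054.84
1/beta = 0.6646
1 + 1/beta = 1.6646
Gamma(1.6646) = 0.9024
Mean = 1054.84 * 0.9024
Mean = 951.8932

951.8932


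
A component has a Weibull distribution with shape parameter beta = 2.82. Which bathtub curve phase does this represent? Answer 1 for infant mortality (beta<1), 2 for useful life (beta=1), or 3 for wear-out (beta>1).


beta = 2.82
Compare beta to 1:
beta < 1 => infant mortality (phase 1)
beta = 1 => useful life (phase 2)
beta > 1 => wear-out (phase 3)
Since beta = 2.82, this is wear-out (increasing failure rate)
Phase = 3

3


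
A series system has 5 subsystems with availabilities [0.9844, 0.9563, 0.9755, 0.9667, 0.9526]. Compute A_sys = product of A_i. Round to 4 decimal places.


Subsystems: [0.9844, 0.9563, 0.9755, 0.9667, 0.9526]
After subsystem 1 (A=0.9844): product = 0.9844
After subsystem 2 (A=0.9563): product = 0.9414
After subsystem 3 (A=0.9755): product = 0.9183
After subsystem 4 (A=0.9667): product = 0.8877
After subsystem 5 (A=0.9526): product = 0.8457
A_sys = 0.8457

0.8457


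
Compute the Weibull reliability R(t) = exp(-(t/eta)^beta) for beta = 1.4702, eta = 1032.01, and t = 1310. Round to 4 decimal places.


beta = 1.4702, eta = 1032.01, t = 1310
t/eta = 1310 / 1032.01 = 1.2694
(t/eta)^beta = 1.2694^1.4702 = 1.42
R(t) = exp(-1.42)
R(t) = 0.2417

0.2417


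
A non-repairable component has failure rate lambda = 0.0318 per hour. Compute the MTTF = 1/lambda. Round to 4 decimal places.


lambda = 0.0318
MTTF = 1 / 0.0318
MTTF = 31.4465

31.4465


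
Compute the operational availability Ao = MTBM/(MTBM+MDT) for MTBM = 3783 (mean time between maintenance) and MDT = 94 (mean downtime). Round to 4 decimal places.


MTBM = 3783
MDT = 94
MTBM + MDT = 3877
Ao = 3783 / 3877
Ao = 0.9758

0.9758


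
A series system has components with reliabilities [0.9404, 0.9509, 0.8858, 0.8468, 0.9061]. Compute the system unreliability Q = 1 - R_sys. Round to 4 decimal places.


Components: [0.9404, 0.9509, 0.8858, 0.8468, 0.9061]
After component 1: product = 0.9404
After component 2: product = 0.8942
After component 3: product = 0.7921
After component 4: product = 0.6708
After component 5: product = 0.6078
R_sys = 0.6078
Q = 1 - 0.6078 = 0.3922

0.3922


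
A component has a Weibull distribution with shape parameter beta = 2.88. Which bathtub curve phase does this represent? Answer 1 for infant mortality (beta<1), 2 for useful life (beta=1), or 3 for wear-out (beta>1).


beta = 2.88
Compare beta to 1:
beta < 1 => infant mortality (phase 1)
beta = 1 => useful life (phase 2)
beta > 1 => wear-out (phase 3)
Since beta = 2.88, this is wear-out (increasing failure rate)
Phase = 3

3


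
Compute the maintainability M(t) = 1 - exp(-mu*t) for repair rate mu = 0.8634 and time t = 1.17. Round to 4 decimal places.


mu = 0.8634, t = 1.17
mu * t = 0.8634 * 1.17 = 1.0102
exp(-1.0102) = 0.3642
M(t) = 1 - 0.3642
M(t) = 0.6358

0.6358


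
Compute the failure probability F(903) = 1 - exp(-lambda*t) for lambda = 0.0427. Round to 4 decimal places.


lambda = 0.0427, t = 903
lambda * t = 38.5581
exp(-38.5581) = 0.0
F(t) = 1 - 0.0
F(t) = 1.0

1.0


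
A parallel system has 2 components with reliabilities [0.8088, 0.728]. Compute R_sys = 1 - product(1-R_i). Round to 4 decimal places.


Components: [0.8088, 0.728]
(1 - 0.8088) = 0.1912, running product = 0.1912
(1 - 0.728) = 0.272, running product = 0.052
Product of (1-R_i) = 0.052
R_sys = 1 - 0.052 = 0.948

0.948


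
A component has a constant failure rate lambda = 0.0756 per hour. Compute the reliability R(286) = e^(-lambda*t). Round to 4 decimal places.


lambda = 0.0756
t = 286
lambda * t = 21.6216
R(t) = e^(-21.6216)
R(t) = 0.0

0.0


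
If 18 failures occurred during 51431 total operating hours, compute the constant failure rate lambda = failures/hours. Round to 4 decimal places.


failures = 18
total_hours = 51431
lambda = 18 / 51431
lambda = 0.0003

0.0003


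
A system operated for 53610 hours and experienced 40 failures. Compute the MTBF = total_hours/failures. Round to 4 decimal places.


total_hours = 53610
failures = 40
MTBF = 53610 / 40
MTBF = 1340.25

1340.25


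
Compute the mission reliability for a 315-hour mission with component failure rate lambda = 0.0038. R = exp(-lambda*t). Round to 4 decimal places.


lambda = 0.0038
mission_time = 315
lambda * t = 0.0038 * 315 = 1.197
R = exp(-1.197)
R = 0.3021

0.3021


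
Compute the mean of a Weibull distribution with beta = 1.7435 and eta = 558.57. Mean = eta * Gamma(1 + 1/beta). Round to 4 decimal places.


beta = 1.7435, eta = 558.57
1/beta = 0.5736
1 + 1/beta = 1.5736
Gamma(1.5736) = 0.8908
Mean = 558.57 * 0.8908
Mean = 497.5806

497.5806


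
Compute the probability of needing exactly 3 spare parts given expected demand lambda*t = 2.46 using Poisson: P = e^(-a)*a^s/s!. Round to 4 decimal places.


a = 2.46, s = 3
e^(-a) = e^(-2.46) = 0.0854
a^s = 2.46^3 = 14.8869
s! = 6
P = 0.0854 * 14.8869 / 6
P = 0.212

0.212


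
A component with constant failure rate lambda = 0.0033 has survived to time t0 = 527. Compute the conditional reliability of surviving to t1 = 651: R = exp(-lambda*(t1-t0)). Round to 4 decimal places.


lambda = 0.0033
t0 = 527, t1 = 651
t1 - t0 = 124
lambda * (t1-t0) = 0.0033 * 124 = 0.4092
R = exp(-0.4092)
R = 0.6642

0.6642


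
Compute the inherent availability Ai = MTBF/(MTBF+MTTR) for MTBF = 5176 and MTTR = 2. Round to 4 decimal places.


MTBF = 5176
MTTR = 2
MTBF + MTTR = 5178
Ai = 5176 / 5178
Ai = 0.9996

0.9996


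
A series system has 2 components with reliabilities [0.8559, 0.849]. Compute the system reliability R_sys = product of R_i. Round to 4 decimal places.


Components: [0.8559, 0.849]
After component 1 (R=0.8559): product = 0.8559
After component 2 (R=0.849): product = 0.7267
R_sys = 0.7267

0.7267


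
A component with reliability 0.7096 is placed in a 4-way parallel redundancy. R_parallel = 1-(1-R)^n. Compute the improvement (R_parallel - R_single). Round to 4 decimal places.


R_single = 0.7096, n = 4
1 - R_single = 0.2904
(1 - R_single)^n = 0.2904^4 = 0.0071
R_parallel = 1 - 0.0071 = 0.9929
Improvement = 0.9929 - 0.7096
Improvement = 0.2833

0.2833


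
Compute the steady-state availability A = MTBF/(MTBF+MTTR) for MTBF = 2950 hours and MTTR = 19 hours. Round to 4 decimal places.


MTBF = 2950
MTTR = 19
MTBF + MTTR = 2969
A = 2950 / 2969
A = 0.9936

0.9936


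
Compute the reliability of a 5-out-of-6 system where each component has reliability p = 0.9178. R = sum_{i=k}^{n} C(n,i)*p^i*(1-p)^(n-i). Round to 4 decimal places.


k = 5, n = 6, p = 0.9178
i=5: C(6,5)=6 * 0.9178^5 * 0.0822^1 = 0.3212
i=6: C(6,6)=1 * 0.9178^6 * 0.0822^0 = 0.5977
R = sum of terms = 0.9189

0.9189


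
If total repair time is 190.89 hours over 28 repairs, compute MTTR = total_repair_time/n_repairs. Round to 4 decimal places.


total_repair_time = 190.89
n_repairs = 28
MTTR = 190.89 / 28
MTTR = 6.8175

6.8175


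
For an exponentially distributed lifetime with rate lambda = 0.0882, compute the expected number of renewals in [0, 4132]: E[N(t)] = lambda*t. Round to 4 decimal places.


lambda = 0.0882
t = 4132
E[N(t)] = lambda * t
E[N(t)] = 0.0882 * 4132
E[N(t)] = 364.4424

364.4424


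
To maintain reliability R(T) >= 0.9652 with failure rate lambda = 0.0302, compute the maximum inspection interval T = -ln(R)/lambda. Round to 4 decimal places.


R_target = 0.9652
lambda = 0.0302
-ln(0.9652) = 0.0354
T = 0.0354 / 0.0302
T = 1.1728

1.1728


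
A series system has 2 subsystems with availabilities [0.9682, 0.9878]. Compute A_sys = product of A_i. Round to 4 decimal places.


Subsystems: [0.9682, 0.9878]
After subsystem 1 (A=0.9682): product = 0.9682
After subsystem 2 (A=0.9878): product = 0.9564
A_sys = 0.9564

0.9564


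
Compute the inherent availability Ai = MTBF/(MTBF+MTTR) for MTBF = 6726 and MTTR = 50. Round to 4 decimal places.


MTBF = 6726
MTTR = 50
MTBF + MTTR = 6776
Ai = 6726 / 6776
Ai = 0.9926

0.9926


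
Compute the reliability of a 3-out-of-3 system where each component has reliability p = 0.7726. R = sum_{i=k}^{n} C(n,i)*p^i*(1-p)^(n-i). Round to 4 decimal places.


k = 3, n = 3, p = 0.7726
i=3: C(3,3)=1 * 0.7726^3 * 0.2274^0 = 0.4612
R = sum of terms = 0.4612

0.4612


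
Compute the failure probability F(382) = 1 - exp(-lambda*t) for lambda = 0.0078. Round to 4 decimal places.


lambda = 0.0078, t = 382
lambda * t = 2.9796
exp(-2.9796) = 0.0508
F(t) = 1 - 0.0508
F(t) = 0.9492

0.9492


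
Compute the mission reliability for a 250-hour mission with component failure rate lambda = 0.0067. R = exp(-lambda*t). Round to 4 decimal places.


lambda = 0.0067
mission_time = 250
lambda * t = 0.0067 * 250 = 1.675
R = exp(-1.675)
R = 0.1873

0.1873


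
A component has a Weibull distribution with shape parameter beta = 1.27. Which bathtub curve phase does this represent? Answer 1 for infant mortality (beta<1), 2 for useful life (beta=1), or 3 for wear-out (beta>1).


beta = 1.27
Compare beta to 1:
beta < 1 => infant mortality (phase 1)
beta = 1 => useful life (phase 2)
beta > 1 => wear-out (phase 3)
Since beta = 1.27, this is wear-out (increasing failure rate)
Phase = 3

3


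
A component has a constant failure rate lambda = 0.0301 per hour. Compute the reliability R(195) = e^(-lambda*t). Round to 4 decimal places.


lambda = 0.0301
t = 195
lambda * t = 5.8695
R(t) = e^(-5.8695)
R(t) = 0.0028

0.0028


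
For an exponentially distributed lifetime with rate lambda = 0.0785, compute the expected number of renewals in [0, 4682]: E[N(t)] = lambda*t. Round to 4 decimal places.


lambda = 0.0785
t = 4682
E[N(t)] = lambda * t
E[N(t)] = 0.0785 * 4682
E[N(t)] = 367.537

367.537


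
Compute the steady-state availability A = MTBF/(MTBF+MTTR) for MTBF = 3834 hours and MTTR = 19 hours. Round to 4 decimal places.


MTBF = 3834
MTTR = 19
MTBF + MTTR = 3853
A = 3834 / 3853
A = 0.9951

0.9951


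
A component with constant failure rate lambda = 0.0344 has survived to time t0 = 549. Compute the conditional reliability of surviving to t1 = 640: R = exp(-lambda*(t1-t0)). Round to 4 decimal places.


lambda = 0.0344
t0 = 549, t1 = 640
t1 - t0 = 91
lambda * (t1-t0) = 0.0344 * 91 = 3.1304
R = exp(-3.1304)
R = 0.0437

0.0437


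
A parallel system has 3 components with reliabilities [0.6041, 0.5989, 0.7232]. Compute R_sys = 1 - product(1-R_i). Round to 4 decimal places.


Components: [0.6041, 0.5989, 0.7232]
(1 - 0.6041) = 0.3959, running product = 0.3959
(1 - 0.5989) = 0.4011, running product = 0.1588
(1 - 0.7232) = 0.2768, running product = 0.044
Product of (1-R_i) = 0.044
R_sys = 1 - 0.044 = 0.956

0.956


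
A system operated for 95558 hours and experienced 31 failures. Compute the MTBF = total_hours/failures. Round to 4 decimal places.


total_hours = 95558
failures = 31
MTBF = 95558 / 31
MTBF = 3082.5161

3082.5161


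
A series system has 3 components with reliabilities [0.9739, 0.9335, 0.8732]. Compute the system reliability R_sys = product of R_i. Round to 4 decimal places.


Components: [0.9739, 0.9335, 0.8732]
After component 1 (R=0.9739): product = 0.9739
After component 2 (R=0.9335): product = 0.9091
After component 3 (R=0.8732): product = 0.7939
R_sys = 0.7939

0.7939


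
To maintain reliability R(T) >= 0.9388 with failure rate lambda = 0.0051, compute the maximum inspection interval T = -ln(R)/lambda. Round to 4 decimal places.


R_target = 0.9388
lambda = 0.0051
-ln(0.9388) = 0.0632
T = 0.0632 / 0.0051
T = 12.3829

12.3829


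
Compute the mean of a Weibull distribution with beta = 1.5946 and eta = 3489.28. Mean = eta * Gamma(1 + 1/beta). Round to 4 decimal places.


beta = 1.5946, eta = 3489.28
1/beta = 0.6271
1 + 1/beta = 1.6271
Gamma(1.6271) = 0.8969
Mean = 3489.28 * 0.8969
Mean = 3129.38

3129.38


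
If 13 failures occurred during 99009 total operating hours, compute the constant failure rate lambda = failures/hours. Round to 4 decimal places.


failures = 13
total_hours = 99009
lambda = 13 / 99009
lambda = 0.0001

0.0001


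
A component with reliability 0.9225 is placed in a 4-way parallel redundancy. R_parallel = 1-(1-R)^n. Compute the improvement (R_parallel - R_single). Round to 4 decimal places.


R_single = 0.9225, n = 4
1 - R_single = 0.0775
(1 - R_single)^n = 0.0775^4 = 0.0
R_parallel = 1 - 0.0 = 1.0
Improvement = 1.0 - 0.9225
Improvement = 0.0775

0.0775


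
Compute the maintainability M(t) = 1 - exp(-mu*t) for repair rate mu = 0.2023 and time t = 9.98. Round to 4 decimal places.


mu = 0.2023, t = 9.98
mu * t = 0.2023 * 9.98 = 2.019
exp(-2.019) = 0.1328
M(t) = 1 - 0.1328
M(t) = 0.8672

0.8672


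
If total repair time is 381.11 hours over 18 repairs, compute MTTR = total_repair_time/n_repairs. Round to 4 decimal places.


total_repair_time = 381.11
n_repairs = 18
MTTR = 381.11 / 18
MTTR = 21.1728

21.1728


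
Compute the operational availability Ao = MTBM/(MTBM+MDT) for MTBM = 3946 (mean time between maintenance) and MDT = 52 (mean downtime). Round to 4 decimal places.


MTBM = 3946
MDT = 52
MTBM + MDT = 3998
Ao = 3946 / 3998
Ao = 0.987

0.987


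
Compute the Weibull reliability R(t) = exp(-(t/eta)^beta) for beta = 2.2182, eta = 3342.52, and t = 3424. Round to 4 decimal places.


beta = 2.2182, eta = 3342.52, t = 3424
t/eta = 3424 / 3342.52 = 1.0244
(t/eta)^beta = 1.0244^2.2182 = 1.0549
R(t) = exp(-1.0549)
R(t) = 0.3482

0.3482


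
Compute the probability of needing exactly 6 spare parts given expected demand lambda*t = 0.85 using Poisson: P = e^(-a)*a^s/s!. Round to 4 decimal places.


a = 0.85, s = 6
e^(-a) = e^(-0.85) = 0.4274
a^s = 0.85^6 = 0.3771
s! = 720
P = 0.4274 * 0.3771 / 720
P = 0.0002

0.0002


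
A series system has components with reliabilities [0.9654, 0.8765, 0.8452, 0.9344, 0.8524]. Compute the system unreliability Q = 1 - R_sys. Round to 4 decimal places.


Components: [0.9654, 0.8765, 0.8452, 0.9344, 0.8524]
After component 1: product = 0.9654
After component 2: product = 0.8462
After component 3: product = 0.7152
After component 4: product = 0.6683
After component 5: product = 0.5696
R_sys = 0.5696
Q = 1 - 0.5696 = 0.4304

0.4304


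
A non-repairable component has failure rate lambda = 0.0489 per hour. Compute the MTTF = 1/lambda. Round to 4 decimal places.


lambda = 0.0489
MTTF = 1 / 0.0489
MTTF = 20.4499

20.4499


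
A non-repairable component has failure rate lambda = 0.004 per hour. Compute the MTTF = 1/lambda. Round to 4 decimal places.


lambda = 0.004
MTTF = 1 / 0.004
MTTF = 250.0

250.0


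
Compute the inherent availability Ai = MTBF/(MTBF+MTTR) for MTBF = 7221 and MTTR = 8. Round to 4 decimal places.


MTBF = 7221
MTTR = 8
MTBF + MTTR = 7229
Ai = 7221 / 7229
Ai = 0.9989

0.9989


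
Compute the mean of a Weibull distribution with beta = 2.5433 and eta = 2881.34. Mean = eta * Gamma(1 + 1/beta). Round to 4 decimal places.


beta = 2.5433, eta = 2881.34
1/beta = 0.3932
1 + 1/beta = 1.3932
Gamma(1.3932) = 0.8877
Mean = 2881.34 * 0.8877
Mean = 2557.6386

2557.6386


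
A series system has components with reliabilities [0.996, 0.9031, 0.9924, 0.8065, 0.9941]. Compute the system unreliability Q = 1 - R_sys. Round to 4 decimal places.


Components: [0.996, 0.9031, 0.9924, 0.8065, 0.9941]
After component 1: product = 0.996
After component 2: product = 0.8995
After component 3: product = 0.8927
After component 4: product = 0.7199
After component 5: product = 0.7157
R_sys = 0.7157
Q = 1 - 0.7157 = 0.2843

0.2843


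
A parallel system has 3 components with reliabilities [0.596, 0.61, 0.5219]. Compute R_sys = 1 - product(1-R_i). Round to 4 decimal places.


Components: [0.596, 0.61, 0.5219]
(1 - 0.596) = 0.404, running product = 0.404
(1 - 0.61) = 0.39, running product = 0.1576
(1 - 0.5219) = 0.4781, running product = 0.0753
Product of (1-R_i) = 0.0753
R_sys = 1 - 0.0753 = 0.9247

0.9247


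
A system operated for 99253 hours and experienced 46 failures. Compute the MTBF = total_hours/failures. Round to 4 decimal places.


total_hours = 99253
failures = 46
MTBF = 99253 / 46
MTBF = 2157.6739

2157.6739


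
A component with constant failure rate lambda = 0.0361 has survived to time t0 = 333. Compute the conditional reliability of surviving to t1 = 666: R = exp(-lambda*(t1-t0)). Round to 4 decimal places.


lambda = 0.0361
t0 = 333, t1 = 666
t1 - t0 = 333
lambda * (t1-t0) = 0.0361 * 333 = 12.0213
R = exp(-12.0213)
R = 0.0

0.0


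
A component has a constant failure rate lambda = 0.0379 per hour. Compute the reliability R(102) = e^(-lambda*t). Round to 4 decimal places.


lambda = 0.0379
t = 102
lambda * t = 3.8658
R(t) = e^(-3.8658)
R(t) = 0.0209

0.0209


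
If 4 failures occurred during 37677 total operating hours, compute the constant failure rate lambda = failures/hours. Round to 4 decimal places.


failures = 4
total_hours = 37677
lambda = 4 / 37677
lambda = 0.0001

0.0001


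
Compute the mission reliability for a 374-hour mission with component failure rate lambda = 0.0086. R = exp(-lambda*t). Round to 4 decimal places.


lambda = 0.0086
mission_time = 374
lambda * t = 0.0086 * 374 = 3.2164
R = exp(-3.2164)
R = 0.0401

0.0401


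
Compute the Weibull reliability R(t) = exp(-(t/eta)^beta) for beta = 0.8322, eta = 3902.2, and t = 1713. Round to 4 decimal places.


beta = 0.8322, eta = 3902.2, t = 1713
t/eta = 1713 / 3902.2 = 0.439
(t/eta)^beta = 0.439^0.8322 = 0.504
R(t) = exp(-0.504)
R(t) = 0.6041

0.6041


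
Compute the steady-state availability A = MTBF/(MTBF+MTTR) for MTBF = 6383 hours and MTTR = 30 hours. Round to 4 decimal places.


MTBF = 6383
MTTR = 30
MTBF + MTTR = 6413
A = 6383 / 6413
A = 0.9953

0.9953


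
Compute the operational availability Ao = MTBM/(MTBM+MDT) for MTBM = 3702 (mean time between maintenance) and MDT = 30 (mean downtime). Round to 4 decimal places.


MTBM = 3702
MDT = 30
MTBM + MDT = 3732
Ao = 3702 / 3732
Ao = 0.992

0.992


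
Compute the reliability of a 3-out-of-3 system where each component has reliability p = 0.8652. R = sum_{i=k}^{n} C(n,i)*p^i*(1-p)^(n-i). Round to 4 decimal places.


k = 3, n = 3, p = 0.8652
i=3: C(3,3)=1 * 0.8652^3 * 0.1348^0 = 0.6477
R = sum of terms = 0.6477

0.6477


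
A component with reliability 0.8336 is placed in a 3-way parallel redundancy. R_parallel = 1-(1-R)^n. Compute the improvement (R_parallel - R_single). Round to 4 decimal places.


R_single = 0.8336, n = 3
1 - R_single = 0.1664
(1 - R_single)^n = 0.1664^3 = 0.0046
R_parallel = 1 - 0.0046 = 0.9954
Improvement = 0.9954 - 0.8336
Improvement = 0.1618

0.1618


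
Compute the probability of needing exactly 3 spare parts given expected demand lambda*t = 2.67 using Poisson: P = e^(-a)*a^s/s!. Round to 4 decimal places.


a = 2.67, s = 3
e^(-a) = e^(-2.67) = 0.0693
a^s = 2.67^3 = 19.0342
s! = 6
P = 0.0693 * 19.0342 / 6
P = 0.2197

0.2197


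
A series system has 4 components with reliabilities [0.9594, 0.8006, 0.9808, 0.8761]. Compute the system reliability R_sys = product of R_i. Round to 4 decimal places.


Components: [0.9594, 0.8006, 0.9808, 0.8761]
After component 1 (R=0.9594): product = 0.9594
After component 2 (R=0.8006): product = 0.7681
After component 3 (R=0.9808): product = 0.7533
After component 4 (R=0.8761): product = 0.66
R_sys = 0.66

0.66


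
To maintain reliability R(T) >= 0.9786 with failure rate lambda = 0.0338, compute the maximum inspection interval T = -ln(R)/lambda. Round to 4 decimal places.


R_target = 0.9786
lambda = 0.0338
-ln(0.9786) = 0.0216
T = 0.0216 / 0.0338
T = 0.64

0.64
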